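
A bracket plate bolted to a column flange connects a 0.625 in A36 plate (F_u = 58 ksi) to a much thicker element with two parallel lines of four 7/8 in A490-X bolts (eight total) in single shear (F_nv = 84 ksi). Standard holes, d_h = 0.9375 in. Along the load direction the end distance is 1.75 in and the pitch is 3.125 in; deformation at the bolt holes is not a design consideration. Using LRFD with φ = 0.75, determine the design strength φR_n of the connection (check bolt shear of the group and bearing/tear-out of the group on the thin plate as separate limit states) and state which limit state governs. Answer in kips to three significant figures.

Bolt shear: A_b = π·0.875²/4 = 0.6013 in²; R_n = 84 × 0.6013 × 8 × 1 = 404.1 kips → 0.75 × 404.1 = 303 kips.
Bearing (1.5 l_c t F_u ≤ 3.0 d t F_u): upper limit = 3.0·0.875·0.625·58 = 95.16 kips.
  Edge l_c = 1.75 − 0.9375/2 = 1.281 → r_n = 69.67 kips; interior l_c = 3.125 − 0.9375 = 2.188 → r_n = 95.16 kips.
  R_n,bearing = 2·69.67 + 6·95.16 = 710.3 kips → 0.75 × 710.3 = 533 kips.
Bolt shear governs: 303 kips.

303 kips (bolt shear governs)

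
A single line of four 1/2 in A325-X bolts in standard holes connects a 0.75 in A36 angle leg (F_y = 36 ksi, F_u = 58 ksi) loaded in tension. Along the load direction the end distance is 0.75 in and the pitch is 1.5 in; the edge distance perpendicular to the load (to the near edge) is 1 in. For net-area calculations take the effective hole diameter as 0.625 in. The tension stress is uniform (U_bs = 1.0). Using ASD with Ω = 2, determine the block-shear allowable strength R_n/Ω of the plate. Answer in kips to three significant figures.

54.9 kips

Shear plane L_v = 0.75 + 3·1.5 = 5.25 in; A_gv = 5.25 × 0.75 = 3.938 in².
A_nv = (5.25 − 3.5·0.625) × 0.75 = 2.297 in².
A_nt = (1 − 0.5·0.625) × 0.75 = 0.5156 in².
0.6 F_u A_nv = 79.93 kips; 0.6 F_y A_gv = 85.05 kips → shear rupture governs the shear term.
R_n = 79.93 + 1.0 × 58 × 0.5156 = 109.8 kips.
Allowable strength R_n/Ω = 109.8 / 2 = 54.9 kips.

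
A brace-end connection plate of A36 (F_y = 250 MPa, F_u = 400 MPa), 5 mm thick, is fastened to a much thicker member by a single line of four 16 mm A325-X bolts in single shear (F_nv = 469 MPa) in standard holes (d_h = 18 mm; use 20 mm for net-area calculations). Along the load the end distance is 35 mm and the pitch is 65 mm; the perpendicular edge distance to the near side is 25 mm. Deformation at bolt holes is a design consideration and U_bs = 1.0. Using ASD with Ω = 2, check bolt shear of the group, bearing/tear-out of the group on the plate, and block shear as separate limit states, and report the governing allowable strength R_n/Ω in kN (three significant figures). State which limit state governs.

101 kN (block shear governs)

Bolt shear: A_b = π·16²/4 = 201.1 mm²; R_n = 469 × 201.1 × 4 × 1 / 1000 = 377.2 kN → 377.2 / 2 = 189 kN.
Bearing: edge l_c = 26, r_n = 62.4 kN; interior l_c = 47, r_n = 76.8 kN; R_n = 62.4 + 3·76.8 = 292.8 kN → 146 kN.
Block shear: A_gv = 1150, A_nv = 800, A_nt = 75 mm²; R_n = min(0.6F_uA_nv, 0.6F_yA_gv) + U_bs·F_u·A_nt = 202.5 kN → 101 kN.
Block shear governs: 101 kN.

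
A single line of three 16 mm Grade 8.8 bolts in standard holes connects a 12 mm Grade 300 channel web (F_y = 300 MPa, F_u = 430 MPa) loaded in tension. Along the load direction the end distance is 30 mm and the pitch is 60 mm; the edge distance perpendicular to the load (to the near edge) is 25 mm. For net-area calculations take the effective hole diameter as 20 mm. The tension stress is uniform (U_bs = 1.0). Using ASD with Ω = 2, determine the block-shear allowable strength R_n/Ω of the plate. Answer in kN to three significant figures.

Shear plane L_v = 30 + 2·60 = 150 mm; A_gv = 150 × 12 = 1800 mm².
A_nv = (150 − 2.5·20) × 12 = 1200 mm².
A_nt = (25 − 0.5·20) × 12 = 180 mm².
0.6 F_u A_nv = 309.6 kN; 0.6 F_y A_gv = 324 kN → shear rupture governs the shear term.
R_n = 309.6 + 1.0 × 430 × 180 / 1000 = 387 kN.
Allowable strength R_n/Ω = 387 / 2 = 194 kN.

194 kN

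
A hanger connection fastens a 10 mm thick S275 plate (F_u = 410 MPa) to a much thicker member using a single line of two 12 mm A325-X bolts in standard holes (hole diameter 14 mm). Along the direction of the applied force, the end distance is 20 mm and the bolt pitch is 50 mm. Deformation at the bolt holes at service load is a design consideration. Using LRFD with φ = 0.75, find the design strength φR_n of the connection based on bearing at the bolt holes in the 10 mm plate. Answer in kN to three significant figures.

Per bolt r_n = 1.2 l_c t F_u ≤ 2.4 d t F_u; upper limit = 2.4 × 12 × 10 × 410 / 1000 = 118.1 kN.
Edge bolt: l_c = 20 − 14/2 = 13 mm → 1.2 × 13 × 10 × 410 / 1000 = 63.96 → r_n = 63.96 kN.
Interior bolts: l_c = 50 − 14 = 36 mm → 1.2 × 36 × 10 × 410 / 1000 = 177.1 → r_n = 118.1 kN.
R_n = 1 × 63.96 + 1 × 118.1 = 182 kN.
Design strength φR_n = 0.75 × 182 = 137 kN.

137 kN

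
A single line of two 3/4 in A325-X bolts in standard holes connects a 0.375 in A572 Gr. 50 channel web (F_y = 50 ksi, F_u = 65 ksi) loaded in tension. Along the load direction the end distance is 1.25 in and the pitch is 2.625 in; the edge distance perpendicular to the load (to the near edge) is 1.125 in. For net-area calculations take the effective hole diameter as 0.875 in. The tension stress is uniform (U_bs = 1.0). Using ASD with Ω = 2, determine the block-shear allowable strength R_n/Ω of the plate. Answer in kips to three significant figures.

27.1 kips

Shear plane L_v = 1.25 + 1·2.625 = 3.875 in; A_gv = 3.875 × 0.375 = 1.453 in².
A_nv = (3.875 − 1.5·0.875) × 0.375 = 0.9609 in².
A_nt = (1.125 − 0.5·0.875) × 0.375 = 0.2578 in².
0.6 F_u A_nv = 37.48 kips; 0.6 F_y A_gv = 43.59 kips → shear rupture governs the shear term.
R_n = 37.48 + 1.0 × 65 × 0.2578 = 54.23 kips.
Allowable strength R_n/Ω = 54.23 / 2 = 27.1 kips.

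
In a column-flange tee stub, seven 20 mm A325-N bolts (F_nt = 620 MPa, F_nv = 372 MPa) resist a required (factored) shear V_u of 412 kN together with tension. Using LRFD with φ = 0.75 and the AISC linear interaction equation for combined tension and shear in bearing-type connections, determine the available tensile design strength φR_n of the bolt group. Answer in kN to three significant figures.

A_b = π·20²/4 = 314.2 mm²; f_rv = 412 × 1000 / (7 × 314.2) = 187.3 MPa.
F'_nt = 1.3 F_nt − (F_nt / φF_nv) f_rv = 1.3·620 − (620/(0.75·372))·187.3 = 389.7 MPa, capped at F_nt → F'_nt = 389.7 MPa.
R_n = F'_nt · A_b · n = 389.7 × 314.2 × 7 / 1000 = 856.9 kN.
Design strength φR_n = 0.75 × 856.9 = 643 kN.

643 kN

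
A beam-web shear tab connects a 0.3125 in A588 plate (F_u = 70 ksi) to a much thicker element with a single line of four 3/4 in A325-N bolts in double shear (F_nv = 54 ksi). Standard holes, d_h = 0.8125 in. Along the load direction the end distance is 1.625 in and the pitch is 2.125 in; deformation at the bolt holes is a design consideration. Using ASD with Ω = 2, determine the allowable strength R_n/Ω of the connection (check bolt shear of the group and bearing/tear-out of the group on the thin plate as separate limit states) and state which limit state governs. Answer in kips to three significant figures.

Bolt shear: A_b = π·0.75²/4 = 0.4418 in²; R_n = 54 × 0.4418 × 4 × 2 = 190.9 kips → 190.9 / 2 = 95.4 kips.
Bearing (1.2 l_c t F_u ≤ 2.4 d t F_u): upper limit = 2.4·0.75·0.3125·70 = 39.38 kips.
  Edge l_c = 1.625 − 0.8125/2 = 1.219 → r_n = 31.99 kips; interior l_c = 2.125 − 0.8125 = 1.312 → r_n = 34.45 kips.
  R_n,bearing = 1·31.99 + 3·34.45 = 135.4 kips → 135.4 / 2 = 67.7 kips.
Bearing governs: 67.7 kips.

67.7 kips (bearing governs)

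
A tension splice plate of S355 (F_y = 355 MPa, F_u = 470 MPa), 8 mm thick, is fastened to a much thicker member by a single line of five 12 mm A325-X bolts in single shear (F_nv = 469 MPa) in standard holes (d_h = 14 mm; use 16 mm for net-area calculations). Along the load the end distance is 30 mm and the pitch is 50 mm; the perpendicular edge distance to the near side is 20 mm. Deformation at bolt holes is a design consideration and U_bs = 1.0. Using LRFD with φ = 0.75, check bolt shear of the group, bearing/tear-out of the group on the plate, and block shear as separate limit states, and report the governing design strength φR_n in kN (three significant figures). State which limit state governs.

199 kN (bolt shear governs)

Bolt shear: A_b = π·12²/4 = 113.1 mm²; R_n = 469 × 113.1 × 5 × 1 / 1000 = 265.2 kN → 0.75 × 265.2 = 199 kN.
Bearing: edge l_c = 23, r_n = 103.8 kN; interior l_c = 36, r_n = 108.3 kN; R_n = 103.8 + 4·108.3 = 536.9 kN → 403 kN.
Block shear: A_gv = 1840, A_nv = 1264, A_nt = 96 mm²; R_n = min(0.6F_uA_nv, 0.6F_yA_gv) + U_bs·F_u·A_nt = 401.6 kN → 301 kN.
Bolt shear governs: 199 kN.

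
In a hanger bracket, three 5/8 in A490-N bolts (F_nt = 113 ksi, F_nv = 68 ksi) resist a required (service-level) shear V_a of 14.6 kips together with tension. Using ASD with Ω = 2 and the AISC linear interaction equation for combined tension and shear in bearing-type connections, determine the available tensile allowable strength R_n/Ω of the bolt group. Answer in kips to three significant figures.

A_b = π·0.625²/4 = 0.3068 in²; f_rv = 14.6 / (3 × 0.3068) = 15.86 ksi.
F'_nt = 1.3 F_nt − (Ω F_nt / F_nv) f_rv = 1.3·113 − (2·113/68)·15.86 = 94.18 ksi, capped at F_nt → F'_nt = 94.18 ksi.
R_n = F'_nt · A_b · n = 94.18 × 0.3068 × 3 = 86.68 kips.
Allowable strength R_n/Ω = 86.68 / 2 = 43.3 kips.

43.3 kips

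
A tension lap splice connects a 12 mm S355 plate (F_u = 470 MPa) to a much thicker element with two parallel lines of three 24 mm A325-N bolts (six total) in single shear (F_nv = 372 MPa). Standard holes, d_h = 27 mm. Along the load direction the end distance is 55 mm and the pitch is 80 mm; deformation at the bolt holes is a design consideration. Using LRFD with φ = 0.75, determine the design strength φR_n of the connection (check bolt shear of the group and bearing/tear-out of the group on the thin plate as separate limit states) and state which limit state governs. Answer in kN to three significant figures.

Bolt shear: A_b = π·24²/4 = 452.4 mm²; R_n = 372 × 452.4 × 6 × 1 / 1000 = 1010 kN → 0.75 × 1010 = 757 kN.
Bearing (1.2 l_c t F_u ≤ 2.4 d t F_u): upper limit = 2.4·24·12·470 / 1000 = 324.9 kN.
  Edge l_c = 55 − 27/2 = 41.5 → r_n = 280.9 kN; interior l_c = 80 − 27 = 53 → r_n = 324.9 kN.
  R_n,bearing = 2·280.9 + 4·324.9 = 1861 kN → 0.75 × 1861 = 1400 kN.
Bolt shear governs: 757 kN.

757 kN (bolt shear governs)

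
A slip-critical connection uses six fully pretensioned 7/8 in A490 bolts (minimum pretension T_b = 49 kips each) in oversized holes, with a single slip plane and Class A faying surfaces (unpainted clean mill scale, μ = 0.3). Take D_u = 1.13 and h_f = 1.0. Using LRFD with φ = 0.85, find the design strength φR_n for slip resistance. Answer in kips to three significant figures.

84.7 kips

R_n = μ · D_u · h_f · T_b · n_s · n_b = 0.3 × 1.13 × 1.0 × 49 × 1 × 6 = 99.67 kips.
Design strength φR_n = 0.85 × 99.67 = 84.7 kips.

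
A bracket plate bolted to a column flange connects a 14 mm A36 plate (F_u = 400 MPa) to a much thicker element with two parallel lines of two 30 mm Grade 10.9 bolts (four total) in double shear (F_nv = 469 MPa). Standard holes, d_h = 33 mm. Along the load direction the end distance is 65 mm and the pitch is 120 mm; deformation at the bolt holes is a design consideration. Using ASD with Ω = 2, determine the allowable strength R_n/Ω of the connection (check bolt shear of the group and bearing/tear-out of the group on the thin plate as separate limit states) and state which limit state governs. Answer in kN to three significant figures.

Bolt shear: A_b = π·30²/4 = 706.9 mm²; R_n = 469 × 706.9 × 4 × 2 / 1000 = 2652 kN → 2652 / 2 = 1330 kN.
Bearing (1.2 l_c t F_u ≤ 2.4 d t F_u): upper limit = 2.4·30·14·400 / 1000 = 403.2 kN.
  Edge l_c = 65 − 33/2 = 48.5 → r_n = 325.9 kN; interior l_c = 120 − 33 = 87 → r_n = 403.2 kN.
  R_n,bearing = 2·325.9 + 2·403.2 = 1458 kN → 1458 / 2 = 729 kN.
Bearing governs: 729 kN.

729 kN (bearing governs)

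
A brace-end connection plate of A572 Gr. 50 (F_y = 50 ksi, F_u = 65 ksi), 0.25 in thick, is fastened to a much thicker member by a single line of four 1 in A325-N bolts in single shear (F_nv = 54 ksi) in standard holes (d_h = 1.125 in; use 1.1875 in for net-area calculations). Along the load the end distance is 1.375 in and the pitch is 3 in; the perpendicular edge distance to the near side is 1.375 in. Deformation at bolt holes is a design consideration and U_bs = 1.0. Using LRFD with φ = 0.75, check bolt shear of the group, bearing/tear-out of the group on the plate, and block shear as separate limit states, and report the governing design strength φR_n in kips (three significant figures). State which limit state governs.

55 kips (block shear governs)

Bolt shear: A_b = π·1²/4 = 0.7854 in²; R_n = 54 × 0.7854 × 4 × 1 = 169.6 kips → 0.75 × 169.6 = 127 kips.
Bearing: edge l_c = 0.8125, r_n = 15.84 kips; interior l_c = 1.875, r_n = 36.56 kips; R_n = 15.84 + 3·36.56 = 125.5 kips → 94.1 kips.
Block shear: A_gv = 2.594, A_nv = 1.555, A_nt = 0.1953 in²; R_n = min(0.6F_uA_nv, 0.6F_yA_gv) + U_bs·F_u·A_nt = 73.33 kips → 55 kips.
Block shear governs: 55 kips.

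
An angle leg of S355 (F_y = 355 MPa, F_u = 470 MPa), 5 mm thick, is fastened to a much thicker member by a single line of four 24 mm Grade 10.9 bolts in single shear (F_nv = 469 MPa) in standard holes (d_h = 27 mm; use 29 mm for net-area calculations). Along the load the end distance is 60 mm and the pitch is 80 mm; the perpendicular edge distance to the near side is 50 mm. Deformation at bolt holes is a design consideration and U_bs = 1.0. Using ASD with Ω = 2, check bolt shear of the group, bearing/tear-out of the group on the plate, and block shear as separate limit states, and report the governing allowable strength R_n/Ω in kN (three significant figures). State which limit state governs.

182 kN (block shear governs)

Bolt shear: A_b = π·24²/4 = 452.4 mm²; R_n = 469 × 452.4 × 4 × 1 / 1000 = 848.7 kN → 848.7 / 2 = 424 kN.
Bearing: edge l_c = 46.5, r_n = 131.1 kN; interior l_c = 53, r_n = 135.4 kN; R_n = 131.1 + 3·135.4 = 537.2 kN → 269 kN.
Block shear: A_gv = 1500, A_nv = 992.5, A_nt = 177.5 mm²; R_n = min(0.6F_uA_nv, 0.6F_yA_gv) + U_bs·F_u·A_nt = 363.3 kN → 182 kN.
Block shear governs: 182 kN.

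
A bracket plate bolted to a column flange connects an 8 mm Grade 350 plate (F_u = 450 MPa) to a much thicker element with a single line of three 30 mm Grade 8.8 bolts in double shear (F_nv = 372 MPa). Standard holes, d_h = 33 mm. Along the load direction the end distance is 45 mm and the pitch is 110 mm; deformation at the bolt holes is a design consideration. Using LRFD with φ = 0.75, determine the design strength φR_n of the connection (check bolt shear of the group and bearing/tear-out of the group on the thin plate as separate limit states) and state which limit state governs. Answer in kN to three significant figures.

Bolt shear: A_b = π·30²/4 = 706.9 mm²; R_n = 372 × 706.9 × 3 × 2 / 1000 = 1578 kN → 0.75 × 1578 = 1180 kN.
Bearing (1.2 l_c t F_u ≤ 2.4 d t F_u): upper limit = 2.4·30·8·450 / 1000 = 259.2 kN.
  Edge l_c = 45 − 33/2 = 28.5 → r_n = 123.1 kN; interior l_c = 110 − 33 = 77 → r_n = 259.2 kN.
  R_n,bearing = 1·123.1 + 2·259.2 = 641.5 kN → 0.75 × 641.5 = 481 kN.
Bearing governs: 481 kN.

481 kN (bearing governs)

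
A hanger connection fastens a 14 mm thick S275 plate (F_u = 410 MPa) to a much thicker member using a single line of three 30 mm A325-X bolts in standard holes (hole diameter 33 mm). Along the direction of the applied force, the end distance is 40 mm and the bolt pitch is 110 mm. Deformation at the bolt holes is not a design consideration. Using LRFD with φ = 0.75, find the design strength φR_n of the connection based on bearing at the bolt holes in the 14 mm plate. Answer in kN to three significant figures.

Per bolt r_n = 1.5 l_c t F_u ≤ 3.0 d t F_u; upper limit = 3.0 × 30 × 14 × 410 / 1000 = 516.6 kN.
Edge bolt: l_c = 40 − 33/2 = 23.5 mm → 1.5 × 23.5 × 14 × 410 / 1000 = 202.3 → r_n = 202.3 kN.
Interior bolts: l_c = 110 − 33 = 77 mm → 1.5 × 77 × 14 × 410 / 1000 = 663 → r_n = 516.6 kN.
R_n = 1 × 202.3 + 2 × 516.6 = 1236 kN.
Design strength φR_n = 0.75 × 1236 = 927 kN.

927 kN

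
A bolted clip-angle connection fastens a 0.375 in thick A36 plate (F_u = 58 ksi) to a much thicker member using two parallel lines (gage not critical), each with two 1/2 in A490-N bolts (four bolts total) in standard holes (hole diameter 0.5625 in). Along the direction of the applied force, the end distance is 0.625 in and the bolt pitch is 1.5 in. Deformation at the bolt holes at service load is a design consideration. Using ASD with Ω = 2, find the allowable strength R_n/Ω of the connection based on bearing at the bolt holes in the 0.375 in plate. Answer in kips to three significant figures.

Per bolt r_n = 1.2 l_c t F_u ≤ 2.4 d t F_u; upper limit = 2.4 × 0.5 × 0.375 × 58 = 26.1 kips.
Edge bolt: l_c = 0.625 − 0.5625/2 = 0.3438 in → 1.2 × 0.3438 × 0.375 × 58 = 8.972 → r_n = 8.972 kips.
Interior bolts: l_c = 1.5 − 0.5625 = 0.9375 in → 1.2 × 0.9375 × 0.375 × 58 = 24.47 → r_n = 24.47 kips.
R_n = 2 × 8.972 + 2 × 24.47 = 66.88 kips.
Allowable strength R_n/Ω = 66.88 / 2 = 33.4 kips.

33.4 kips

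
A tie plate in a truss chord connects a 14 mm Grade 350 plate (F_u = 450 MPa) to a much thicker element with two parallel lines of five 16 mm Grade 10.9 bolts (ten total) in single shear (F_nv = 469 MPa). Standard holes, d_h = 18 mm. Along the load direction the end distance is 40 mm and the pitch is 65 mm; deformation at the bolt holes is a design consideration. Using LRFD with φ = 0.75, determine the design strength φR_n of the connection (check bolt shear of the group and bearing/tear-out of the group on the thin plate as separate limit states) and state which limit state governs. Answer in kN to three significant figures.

707 kN (bolt shear governs)

Bolt shear: A_b = π·16²/4 = 201.1 mm²; R_n = 469 × 201.1 × 10 × 1 / 1000 = 943 kN → 0.75 × 943 = 707 kN.
Bearing (1.2 l_c t F_u ≤ 2.4 d t F_u): upper limit = 2.4·16·14·450 / 1000 = 241.9 kN.
  Edge l_c = 40 − 18/2 = 31 → r_n = 234.4 kN; interior l_c = 65 − 18 = 47 → r_n = 241.9 kN.
  R_n,bearing = 2·234.4 + 8·241.9 = 2404 kN → 0.75 × 2404 = 1800 kN.
Bolt shear governs: 707 kN.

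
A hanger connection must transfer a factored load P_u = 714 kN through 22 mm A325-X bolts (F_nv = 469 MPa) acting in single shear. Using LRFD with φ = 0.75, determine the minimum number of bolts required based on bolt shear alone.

A_b = π·22²/4 = 380.1 mm².
Per-bolt design strength φR_n = 0.75 × 469 × 380.1 × 1 / 1000 = 133.7 kN.
n ≥ 714 / 133.7 = 5.34 → use 6 bolts.

6 bolts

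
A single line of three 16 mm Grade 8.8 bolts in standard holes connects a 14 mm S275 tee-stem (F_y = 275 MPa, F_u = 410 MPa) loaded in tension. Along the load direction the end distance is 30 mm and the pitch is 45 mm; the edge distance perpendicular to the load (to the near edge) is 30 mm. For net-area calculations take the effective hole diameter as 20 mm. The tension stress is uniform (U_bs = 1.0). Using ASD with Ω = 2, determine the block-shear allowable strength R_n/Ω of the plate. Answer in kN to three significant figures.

Shear plane L_v = 30 + 2·45 = 120 mm; A_gv = 120 × 14 = 1680 mm².
A_nv = (120 − 2.5·20) × 14 = 980 mm².
A_nt = (30 − 0.5·20) × 14 = 280 mm².
0.6 F_u A_nv = 241.1 kN; 0.6 F_y A_gv = 277.2 kN → shear rupture governs the shear term.
R_n = 241.1 + 1.0 × 410 × 280 / 1000 = 355.9 kN.
Allowable strength R_n/Ω = 355.9 / 2 = 178 kN.

178 kN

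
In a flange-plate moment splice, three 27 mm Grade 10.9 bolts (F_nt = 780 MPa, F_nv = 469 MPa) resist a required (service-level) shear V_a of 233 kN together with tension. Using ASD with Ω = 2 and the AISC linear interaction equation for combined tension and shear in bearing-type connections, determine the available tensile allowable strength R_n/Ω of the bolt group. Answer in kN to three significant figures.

483 kN

A_b = π·27²/4 = 572.6 mm²; f_rv = 233 × 1000 / (3 × 572.6) = 135.6 MPa.
F'_nt = 1.3 F_nt − (Ω F_nt / F_nv) f_rv = 1.3·780 − (2·780/469)·135.6 = 562.8 MPa, capped at F_nt → F'_nt = 562.8 MPa.
R_n = F'_nt · A_b · n = 562.8 × 572.6 × 3 / 1000 = 966.7 kN.
Allowable strength R_n/Ω = 966.7 / 2 = 483 kN.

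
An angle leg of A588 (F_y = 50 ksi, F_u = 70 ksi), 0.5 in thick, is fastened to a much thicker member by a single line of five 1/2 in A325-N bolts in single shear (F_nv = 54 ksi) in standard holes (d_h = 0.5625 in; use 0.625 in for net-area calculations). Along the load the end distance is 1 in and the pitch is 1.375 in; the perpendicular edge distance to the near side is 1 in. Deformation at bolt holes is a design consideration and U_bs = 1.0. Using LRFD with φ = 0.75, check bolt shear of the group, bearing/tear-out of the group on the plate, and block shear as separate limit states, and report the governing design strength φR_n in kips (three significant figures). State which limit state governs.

Bolt shear: A_b = π·0.5²/4 = 0.1963 in²; R_n = 54 × 0.1963 × 5 × 1 = 53.01 kips → 0.75 × 53.01 = 39.8 kips.
Bearing: edge l_c = 0.7188, r_n = 30.19 kips; interior l_c = 0.8125, r_n = 34.12 kips; R_n = 30.19 + 4·34.12 = 166.7 kips → 125 kips.
Block shear: A_gv = 3.25, A_nv = 1.844, A_nt = 0.3438 in²; R_n = min(0.6F_uA_nv, 0.6F_yA_gv) + U_bs·F_u·A_nt = 101.5 kips → 76.1 kips.
Bolt shear governs: 39.8 kips.

39.8 kips (bolt shear governs)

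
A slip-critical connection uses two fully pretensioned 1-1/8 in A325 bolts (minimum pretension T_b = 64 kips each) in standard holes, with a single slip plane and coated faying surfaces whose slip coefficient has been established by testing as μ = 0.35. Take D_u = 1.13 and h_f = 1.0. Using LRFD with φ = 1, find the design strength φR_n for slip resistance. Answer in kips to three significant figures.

R_n = μ · D_u · h_f · T_b · n_s · n_b = 0.35 × 1.13 × 1.0 × 64 × 1 × 2 = 50.62 kips.
Design strength φR_n = 1 × 50.62 = 50.6 kips.

50.6 kips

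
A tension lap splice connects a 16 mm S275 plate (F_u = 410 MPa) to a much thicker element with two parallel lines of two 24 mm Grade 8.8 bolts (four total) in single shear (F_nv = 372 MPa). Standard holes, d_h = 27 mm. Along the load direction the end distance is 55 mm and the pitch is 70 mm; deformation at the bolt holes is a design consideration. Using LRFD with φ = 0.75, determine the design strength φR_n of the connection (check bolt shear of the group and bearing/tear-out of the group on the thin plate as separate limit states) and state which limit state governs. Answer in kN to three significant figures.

505 kN (bolt shear governs)

Bolt shear: A_b = π·24²/4 = 452.4 mm²; R_n = 372 × 452.4 × 4 × 1 / 1000 = 673.2 kN → 0.75 × 673.2 = 505 kN.
Bearing (1.2 l_c t F_u ≤ 2.4 d t F_u): upper limit = 2.4·24·16·410 / 1000 = 377.9 kN.
  Edge l_c = 55 − 27/2 = 41.5 → r_n = 326.7 kN; interior l_c = 70 − 27 = 43 → r_n = 338.5 kN.
  R_n,bearing = 2·326.7 + 2·338.5 = 1330 kN → 0.75 × 1330 = 998 kN.
Bolt shear governs: 505 kN.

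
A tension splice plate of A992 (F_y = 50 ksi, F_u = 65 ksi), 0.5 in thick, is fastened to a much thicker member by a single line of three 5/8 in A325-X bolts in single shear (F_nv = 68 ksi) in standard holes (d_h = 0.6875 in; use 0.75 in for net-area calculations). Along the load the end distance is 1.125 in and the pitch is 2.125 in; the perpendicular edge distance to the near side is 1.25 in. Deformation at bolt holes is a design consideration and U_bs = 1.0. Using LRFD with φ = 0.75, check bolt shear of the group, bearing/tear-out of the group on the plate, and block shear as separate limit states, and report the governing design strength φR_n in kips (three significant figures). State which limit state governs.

Bolt shear: A_b = π·0.625²/4 = 0.3068 in²; R_n = 68 × 0.3068 × 3 × 1 = 62.59 kips → 0.75 × 62.59 = 46.9 kips.
Bearing: edge l_c = 0.7812, r_n = 30.47 kips; interior l_c = 1.438, r_n = 48.75 kips; R_n = 30.47 + 2·48.75 = 128 kips → 96 kips.
Block shear: A_gv = 2.688, A_nv = 1.75, A_nt = 0.4375 in²; R_n = min(0.6F_uA_nv, 0.6F_yA_gv) + U_bs·F_u·A_nt = 96.69 kips → 72.5 kips.
Bolt shear governs: 46.9 kips.

46.9 kips (bolt shear governs)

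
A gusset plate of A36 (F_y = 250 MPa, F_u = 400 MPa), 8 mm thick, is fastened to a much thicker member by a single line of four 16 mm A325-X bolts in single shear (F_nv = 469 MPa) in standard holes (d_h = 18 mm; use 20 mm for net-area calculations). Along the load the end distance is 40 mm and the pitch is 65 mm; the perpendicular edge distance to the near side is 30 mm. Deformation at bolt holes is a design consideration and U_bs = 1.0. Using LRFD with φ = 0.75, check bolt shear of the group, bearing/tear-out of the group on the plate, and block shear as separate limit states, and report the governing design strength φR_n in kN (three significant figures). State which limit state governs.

260 kN (block shear governs)

Bolt shear: A_b = π·16²/4 = 201.1 mm²; R_n = 469 × 201.1 × 4 × 1 / 1000 = 377.2 kN → 0.75 × 377.2 = 283 kN.
Bearing: edge l_c = 31, r_n = 119 kN; interior l_c = 47, r_n = 122.9 kN; R_n = 119 + 3·122.9 = 487.7 kN → 366 kN.
Block shear: A_gv = 1880, A_nv = 1320, A_nt = 160 mm²; R_n = min(0.6F_uA_nv, 0.6F_yA_gv) + U_bs·F_u·A_nt = 346 kN → 260 kN.
Block shear governs: 260 kN.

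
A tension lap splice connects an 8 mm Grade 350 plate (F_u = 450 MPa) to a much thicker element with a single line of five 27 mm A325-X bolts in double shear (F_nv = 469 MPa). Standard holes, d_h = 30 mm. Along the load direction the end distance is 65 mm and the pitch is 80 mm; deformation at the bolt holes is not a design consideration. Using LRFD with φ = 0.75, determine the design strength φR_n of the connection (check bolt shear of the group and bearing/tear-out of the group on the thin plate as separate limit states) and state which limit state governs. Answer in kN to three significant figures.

Bolt shear: A_b = π·27²/4 = 572.6 mm²; R_n = 469 × 572.6 × 5 × 2 / 1000 = 2685 kN → 0.75 × 2685 = 2010 kN.
Bearing (1.5 l_c t F_u ≤ 3.0 d t F_u): upper limit = 3.0·27·8·450 / 1000 = 291.6 kN.
  Edge l_c = 65 − 30/2 = 50 → r_n = 270 kN; interior l_c = 80 − 30 = 50 → r_n = 270 kN.
  R_n,bearing = 1·270 + 4·270 = 1350 kN → 0.75 × 1350 = 1010 kN.
Bearing governs: 1010 kN.

1010 kN (bearing governs)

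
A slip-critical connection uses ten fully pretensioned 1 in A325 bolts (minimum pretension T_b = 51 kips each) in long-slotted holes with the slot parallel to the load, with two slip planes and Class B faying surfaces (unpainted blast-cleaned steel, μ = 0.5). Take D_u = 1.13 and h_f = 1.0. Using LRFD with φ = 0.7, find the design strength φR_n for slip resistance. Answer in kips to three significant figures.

403 kips

R_n = μ · D_u · h_f · T_b · n_s · n_b = 0.5 × 1.13 × 1.0 × 51 × 2 × 10 = 576.3 kips.
Design strength φR_n = 0.7 × 576.3 = 403 kips.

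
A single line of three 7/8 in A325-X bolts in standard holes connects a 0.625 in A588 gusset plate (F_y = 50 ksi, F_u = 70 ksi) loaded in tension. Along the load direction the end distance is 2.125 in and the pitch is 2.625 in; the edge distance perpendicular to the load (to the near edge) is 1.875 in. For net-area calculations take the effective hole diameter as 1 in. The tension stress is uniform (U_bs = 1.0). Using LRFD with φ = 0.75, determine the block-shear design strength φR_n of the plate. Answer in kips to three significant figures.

141 kips

Shear plane L_v = 2.125 + 2·2.625 = 7.375 in; A_gv = 7.375 × 0.625 = 4.609 in².
A_nv = (7.375 − 2.5·1) × 0.625 = 3.047 in².
A_nt = (1.875 − 0.5·1) × 0.625 = 0.8594 in².
0.6 F_u A_nv = 128 kips; 0.6 F_y A_gv = 138.3 kips → shear rupture governs the shear term.
R_n = 128 + 1.0 × 70 × 0.8594 = 188.1 kips.
Design strength φR_n = 0.75 × 188.1 = 141 kips.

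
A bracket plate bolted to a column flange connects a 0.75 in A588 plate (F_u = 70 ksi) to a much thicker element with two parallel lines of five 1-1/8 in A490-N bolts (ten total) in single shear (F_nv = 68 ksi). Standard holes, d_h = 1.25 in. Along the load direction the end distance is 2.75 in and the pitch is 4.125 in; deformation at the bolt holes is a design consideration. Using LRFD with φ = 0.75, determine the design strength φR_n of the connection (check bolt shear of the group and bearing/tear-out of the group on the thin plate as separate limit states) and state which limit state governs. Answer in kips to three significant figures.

Bolt shear: A_b = π·1.125²/4 = 0.994 in²; R_n = 68 × 0.994 × 10 × 1 = 675.9 kips → 0.75 × 675.9 = 507 kips.
Bearing (1.2 l_c t F_u ≤ 2.4 d t F_u): upper limit = 2.4·1.125·0.75·70 = 141.8 kips.
  Edge l_c = 2.75 − 1.25/2 = 2.125 → r_n = 133.9 kips; interior l_c = 4.125 − 1.25 = 2.875 → r_n = 141.8 kips.
  R_n,bearing = 2·133.9 + 8·141.8 = 1402 kips → 0.75 × 1402 = 1050 kips.
Bolt shear governs: 507 kips.

507 kips (bolt shear governs)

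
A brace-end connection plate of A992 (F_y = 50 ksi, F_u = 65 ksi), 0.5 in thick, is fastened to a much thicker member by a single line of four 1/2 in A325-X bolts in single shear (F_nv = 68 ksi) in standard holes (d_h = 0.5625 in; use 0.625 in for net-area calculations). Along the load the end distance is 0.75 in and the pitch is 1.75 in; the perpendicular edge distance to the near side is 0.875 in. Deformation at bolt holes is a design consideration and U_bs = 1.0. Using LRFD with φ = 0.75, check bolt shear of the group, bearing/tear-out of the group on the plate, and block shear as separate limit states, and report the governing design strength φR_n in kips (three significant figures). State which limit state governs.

Bolt shear: A_b = π·0.5²/4 = 0.1963 in²; R_n = 68 × 0.1963 × 4 × 1 = 53.41 kips → 0.75 × 53.41 = 40.1 kips.
Bearing: edge l_c = 0.4688, r_n = 18.28 kips; interior l_c = 1.188, r_n = 39 kips; R_n = 18.28 + 3·39 = 135.3 kips → 101 kips.
Block shear: A_gv = 3, A_nv = 1.906, A_nt = 0.2812 in²; R_n = min(0.6F_uA_nv, 0.6F_yA_gv) + U_bs·F_u·A_nt = 92.62 kips → 69.5 kips.
Bolt shear governs: 40.1 kips.

40.1 kips (bolt shear governs)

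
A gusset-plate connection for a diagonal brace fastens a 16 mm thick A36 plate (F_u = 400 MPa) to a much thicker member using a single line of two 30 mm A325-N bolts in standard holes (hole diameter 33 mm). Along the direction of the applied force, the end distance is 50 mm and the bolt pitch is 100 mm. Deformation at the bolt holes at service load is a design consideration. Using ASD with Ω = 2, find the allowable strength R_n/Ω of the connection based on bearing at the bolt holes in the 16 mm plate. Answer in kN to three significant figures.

Per bolt r_n = 1.2 l_c t F_u ≤ 2.4 d t F_u; upper limit = 2.4 × 30 × 16 × 400 / 1000 = 460.8 kN.
Edge bolt: l_c = 50 − 33/2 = 33.5 mm → 1.2 × 33.5 × 16 × 400 / 1000 = 257.3 → r_n = 257.3 kN.
Interior bolts: l_c = 100 − 33 = 67 mm → 1.2 × 67 × 16 × 400 / 1000 = 514.6 → r_n = 460.8 kN.
R_n = 1 × 257.3 + 1 × 460.8 = 718.1 kN.
Allowable strength R_n/Ω = 718.1 / 2 = 359 kN.

359 kN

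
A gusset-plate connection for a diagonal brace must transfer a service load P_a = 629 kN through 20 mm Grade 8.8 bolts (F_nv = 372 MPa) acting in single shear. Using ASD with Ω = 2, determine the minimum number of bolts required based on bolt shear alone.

11 bolts

A_b = π·20²/4 = 314.2 mm².
Per-bolt allowable strength R_n/Ω = 372 × 314.2 × 1 / 1000 / 2 = 58.43 kN.
n ≥ 629 / 58.43 = 10.76 → use 11 bolts.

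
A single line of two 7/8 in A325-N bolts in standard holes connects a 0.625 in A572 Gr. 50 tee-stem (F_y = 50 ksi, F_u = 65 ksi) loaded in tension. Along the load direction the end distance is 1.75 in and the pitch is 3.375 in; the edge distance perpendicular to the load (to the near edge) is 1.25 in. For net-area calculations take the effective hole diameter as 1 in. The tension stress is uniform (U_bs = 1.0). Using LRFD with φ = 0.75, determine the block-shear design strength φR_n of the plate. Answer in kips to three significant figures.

89.1 kips

Shear plane L_v = 1.75 + 1·3.375 = 5.125 in; A_gv = 5.125 × 0.625 = 3.203 in².
A_nv = (5.125 − 1.5·1) × 0.625 = 2.266 in².
A_nt = (1.25 − 0.5·1) × 0.625 = 0.4688 in².
0.6 F_u A_nv = 88.36 kips; 0.6 F_y A_gv = 96.09 kips → shear rupture governs the shear term.
R_n = 88.36 + 1.0 × 65 × 0.4688 = 118.8 kips.
Design strength φR_n = 0.75 × 118.8 = 89.1 kips.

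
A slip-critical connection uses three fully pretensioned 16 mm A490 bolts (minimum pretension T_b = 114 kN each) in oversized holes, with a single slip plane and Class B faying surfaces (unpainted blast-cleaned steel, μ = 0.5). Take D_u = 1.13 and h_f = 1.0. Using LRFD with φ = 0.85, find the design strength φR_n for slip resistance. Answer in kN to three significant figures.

R_n = μ · D_u · h_f · T_b · n_s · n_b = 0.5 × 1.13 × 1.0 × 114 × 1 × 3 = 193.2 kN.
Design strength φR_n = 0.85 × 193.2 = 164 kN.

164 kN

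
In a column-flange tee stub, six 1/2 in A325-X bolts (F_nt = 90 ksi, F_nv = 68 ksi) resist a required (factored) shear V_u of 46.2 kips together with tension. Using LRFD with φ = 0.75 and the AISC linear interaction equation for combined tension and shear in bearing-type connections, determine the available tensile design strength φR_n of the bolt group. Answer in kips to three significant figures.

A_b = π·0.5²/4 = 0.1963 in²; f_rv = 46.2 / (6 × 0.1963) = 39.22 ksi.
F'_nt = 1.3 F_nt − (F_nt / φF_nv) f_rv = 1.3·90 − (90/(0.75·68))·39.22 = 47.8 ksi, capped at F_nt → F'_nt = 47.8 ksi.
R_n = F'_nt · A_b · n = 47.8 × 0.1963 × 6 = 56.31 kips.
Design strength φR_n = 0.75 × 56.31 = 42.2 kips.

42.2 kips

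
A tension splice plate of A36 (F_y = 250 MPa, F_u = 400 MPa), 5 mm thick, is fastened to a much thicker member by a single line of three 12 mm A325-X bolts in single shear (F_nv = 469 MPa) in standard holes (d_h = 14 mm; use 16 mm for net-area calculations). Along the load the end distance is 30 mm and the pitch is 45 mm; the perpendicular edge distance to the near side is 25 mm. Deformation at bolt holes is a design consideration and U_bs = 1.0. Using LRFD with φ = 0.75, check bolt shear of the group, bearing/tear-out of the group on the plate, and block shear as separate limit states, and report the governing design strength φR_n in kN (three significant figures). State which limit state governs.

Bolt shear: A_b = π·12²/4 = 113.1 mm²; R_n = 469 × 113.1 × 3 × 1 / 1000 = 159.1 kN → 0.75 × 159.1 = 119 kN.
Bearing: edge l_c = 23, r_n = 55.2 kN; interior l_c = 31, r_n = 57.6 kN; R_n = 55.2 + 2·57.6 = 170.4 kN → 128 kN.
Block shear: A_gv = 600, A_nv = 400, A_nt = 85 mm²; R_n = min(0.6F_uA_nv, 0.6F_yA_gv) + U_bs·F_u·A_nt = 124 kN → 93 kN.
Block shear governs: 93 kN.

93 kN (block shear governs)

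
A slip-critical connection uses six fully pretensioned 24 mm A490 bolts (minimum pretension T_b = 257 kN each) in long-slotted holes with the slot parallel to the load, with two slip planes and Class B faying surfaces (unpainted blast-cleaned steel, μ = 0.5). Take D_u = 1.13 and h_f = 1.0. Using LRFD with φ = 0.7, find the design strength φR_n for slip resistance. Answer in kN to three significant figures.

R_n = μ · D_u · h_f · T_b · n_s · n_b = 0.5 × 1.13 × 1.0 × 257 × 2 × 6 = 1742 kN.
Design strength φR_n = 0.7 × 1742 = 1220 kN.

1220 kN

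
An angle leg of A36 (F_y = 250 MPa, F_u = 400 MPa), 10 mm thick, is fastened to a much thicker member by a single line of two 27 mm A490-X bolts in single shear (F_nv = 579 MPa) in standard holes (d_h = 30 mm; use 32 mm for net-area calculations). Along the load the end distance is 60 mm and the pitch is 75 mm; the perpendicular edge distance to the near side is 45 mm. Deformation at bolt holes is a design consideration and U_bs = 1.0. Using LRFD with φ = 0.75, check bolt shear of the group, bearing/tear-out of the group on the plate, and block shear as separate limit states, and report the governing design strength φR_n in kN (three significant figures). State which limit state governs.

239 kN (block shear governs)

Bolt shear: A_b = π·27²/4 = 572.6 mm²; R_n = 579 × 572.6 × 2 × 1 / 1000 = 663 kN → 0.75 × 663 = 497 kN.
Bearing: edge l_c = 45, r_n = 216 kN; interior l_c = 45, r_n = 216 kN; R_n = 216 + 1·216 = 432 kN → 324 kN.
Block shear: A_gv = 1350, A_nv = 870, A_nt = 290 mm²; R_n = min(0.6F_uA_nv, 0.6F_yA_gv) + U_bs·F_u·A_nt = 318.5 kN → 239 kN.
Block shear governs: 239 kN.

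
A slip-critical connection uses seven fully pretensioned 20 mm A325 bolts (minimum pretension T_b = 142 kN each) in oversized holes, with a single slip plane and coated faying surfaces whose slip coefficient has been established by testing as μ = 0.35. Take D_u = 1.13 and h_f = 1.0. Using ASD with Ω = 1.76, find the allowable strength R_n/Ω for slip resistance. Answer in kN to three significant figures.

R_n = μ · D_u · h_f · T_b · n_s · n_b = 0.35 × 1.13 × 1.0 × 142 × 1 × 7 = 393.1 kN.
Allowable strength R_n/Ω = 393.1 / 1.76 = 223 kN.

223 kN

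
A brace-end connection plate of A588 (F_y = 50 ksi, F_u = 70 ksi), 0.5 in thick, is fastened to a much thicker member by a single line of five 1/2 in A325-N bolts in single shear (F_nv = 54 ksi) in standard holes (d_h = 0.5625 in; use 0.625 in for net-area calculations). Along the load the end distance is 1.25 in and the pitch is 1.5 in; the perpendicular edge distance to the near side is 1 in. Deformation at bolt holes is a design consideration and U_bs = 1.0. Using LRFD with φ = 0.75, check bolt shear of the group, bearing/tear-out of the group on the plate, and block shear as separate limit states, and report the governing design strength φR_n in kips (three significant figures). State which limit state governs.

39.8 kips (bolt shear governs)

Bolt shear: A_b = π·0.5²/4 = 0.1963 in²; R_n = 54 × 0.1963 × 5 × 1 = 53.01 kips → 0.75 × 53.01 = 39.8 kips.
Bearing: edge l_c = 0.9688, r_n = 40.69 kips; interior l_c = 0.9375, r_n = 39.38 kips; R_n = 40.69 + 4·39.38 = 198.2 kips → 149 kips.
Block shear: A_gv = 3.625, A_nv = 2.219, A_nt = 0.3438 in²; R_n = min(0.6F_uA_nv, 0.6F_yA_gv) + U_bs·F_u·A_nt = 117.2 kips → 87.9 kips.
Bolt shear governs: 39.8 kips.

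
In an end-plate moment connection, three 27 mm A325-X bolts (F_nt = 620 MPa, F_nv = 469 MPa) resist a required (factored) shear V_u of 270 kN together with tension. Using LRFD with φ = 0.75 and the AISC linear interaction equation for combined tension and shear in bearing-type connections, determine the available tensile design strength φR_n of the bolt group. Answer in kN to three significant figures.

681 kN

A_b = π·27²/4 = 572.6 mm²; f_rv = 270 × 1000 / (3 × 572.6) = 157.2 MPa.
F'_nt = 1.3 F_nt − (F_nt / φF_nv) f_rv = 1.3·620 − (620/(0.75·469))·157.2 = 528.9 MPa, capped at F_nt → F'_nt = 528.9 MPa.
R_n = F'_nt · A_b · n = 528.9 × 572.6 × 3 / 1000 = 908.5 kN.
Design strength φR_n = 0.75 × 908.5 = 681 kN.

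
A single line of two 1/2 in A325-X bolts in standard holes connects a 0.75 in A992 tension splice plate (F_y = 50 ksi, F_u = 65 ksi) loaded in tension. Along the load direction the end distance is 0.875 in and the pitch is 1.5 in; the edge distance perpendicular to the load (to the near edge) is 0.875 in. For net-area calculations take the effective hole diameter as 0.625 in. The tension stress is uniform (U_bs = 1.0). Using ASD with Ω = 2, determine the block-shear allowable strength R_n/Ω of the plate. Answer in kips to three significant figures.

Shear plane L_v = 0.875 + 1·1.5 = 2.375 in; A_gv = 2.375 × 0.75 = 1.781 in².
A_nv = (2.375 − 1.5·0.625) × 0.75 = 1.078 in².
A_nt = (0.875 − 0.5·0.625) × 0.75 = 0.4219 in².
0.6 F_u A_nv = 42.05 kips; 0.6 F_y A_gv = 53.44 kips → shear rupture governs the shear term.
R_n = 42.05 + 1.0 × 65 × 0.4219 = 69.47 kips.
Allowable strength R_n/Ω = 69.47 / 2 = 34.7 kips.

34.7 kips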